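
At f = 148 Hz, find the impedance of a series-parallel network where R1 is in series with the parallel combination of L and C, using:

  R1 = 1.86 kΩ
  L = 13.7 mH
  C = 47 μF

Step 1 — Angular frequency: ω = 2π·f = 2π·148 = 929.9 rad/s.
Step 2 — Component impedances:
  R1: Z = R = 1860 Ω
  L: Z = jωL = j·929.9·0.0137 = 0 + j12.74 Ω
  C: Z = 1/(jωC) = -j/(ω·C) = 0 - j22.88 Ω
Step 3 — Parallel branch: L || C = 1/(1/L + 1/C) = 0 + j28.75 Ω.
Step 4 — Series with R1: Z_total = R1 + (L || C) = 1860 + j28.75 Ω = 1860∠0.9° Ω.

Z = 1860 + j28.75 Ω = 1860∠0.9° Ω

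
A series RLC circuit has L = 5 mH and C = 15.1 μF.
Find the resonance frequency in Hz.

Step 1 — Resonance condition Im(Z)=0 gives ω₀ = 1/√(LC).
Step 2 — ω₀ = 1/√(0.005·1.51e-05) = 3639 rad/s.
Step 3 — f₀ = ω₀/(2π) = 579.2 Hz.

f₀ = 579.2 Hz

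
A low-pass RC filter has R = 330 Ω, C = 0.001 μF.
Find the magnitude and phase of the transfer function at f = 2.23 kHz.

Step 1 — Angular frequency: ω = 2π·2230 = 1.401e+04 rad/s.
Step 2 — Transfer function: H(jω) = 1/(1 + jωRC).
Step 3 — Denominator: 1 + jωRC = 1 + j·1.401e+04·330·1e-09 = 1 + j0.004624.
Step 4 — H = 1 - j0.004624.
Step 5 — Magnitude: |H| = 1 (-0.0 dB); phase: φ = -0.3°.

|H| = 1 (-0.0 dB), φ = -0.3°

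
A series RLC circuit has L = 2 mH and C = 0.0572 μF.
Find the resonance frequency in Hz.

Step 1 — Resonance condition Im(Z)=0 gives ω₀ = 1/√(LC).
Step 2 — ω₀ = 1/√(0.002·5.72e-08) = 9.349e+04 rad/s.
Step 3 — f₀ = ω₀/(2π) = 1.488e+04 Hz.

f₀ = 1.488e+04 Hz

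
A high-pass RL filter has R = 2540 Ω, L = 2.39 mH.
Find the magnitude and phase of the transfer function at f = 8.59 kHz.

Step 1 — Angular frequency: ω = 2π·8590 = 5.397e+04 rad/s.
Step 2 — Transfer function: H(jω) = jωL/(R + jωL).
Step 3 — Numerator jωL = j·129; denominator R + jωL = 2540 + j129.
Step 4 — H = 0.002573 + j0.05065.
Step 5 — Magnitude: |H| = 0.05072 (-25.9 dB); phase: φ = 87.1°.

|H| = 0.05072 (-25.9 dB), φ = 87.1°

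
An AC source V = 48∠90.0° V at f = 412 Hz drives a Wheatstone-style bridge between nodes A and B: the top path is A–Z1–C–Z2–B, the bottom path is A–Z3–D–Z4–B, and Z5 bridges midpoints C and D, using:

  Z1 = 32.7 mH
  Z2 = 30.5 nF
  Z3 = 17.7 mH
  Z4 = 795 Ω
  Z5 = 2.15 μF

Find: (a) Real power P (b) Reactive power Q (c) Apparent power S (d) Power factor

Step 1 — Angular frequency: ω = 2π·f = 2π·412 = 2589 rad/s.
Step 2 — Component impedances:
  Z1: Z = jωL = j·2589·0.0327 = 0 + j84.65 Ω
  Z2: Z = 1/(jωC) = -j/(ω·C) = 0 - j1.267e+04 Ω
  Z3: Z = jωL = j·2589·0.0177 = 0 + j45.82 Ω
  Z4: Z = R = 795 Ω
  Z5: Z = 1/(jωC) = -j/(ω·C) = 0 - j179.7 Ω
Step 3 — Bridge requires nodal analysis (the Z5 bridge couples midpoints C and D, so the two paths cannot be reduced to a simple series/parallel combination). Setting node B to ground and injecting 1 A at node A, the 3-node admittance system at A, C, D solves to V_A = Z_AB = 813.5 + j37.72 Ω = 814.4∠2.7° Ω.
Step 4 — Source phasor: V = 48∠90.0° V = 0 + j48 V.
Step 5 — Current: I = V / Z = 0.00273 + j0.05888 A = 0.05894∠87.3° A.
Step 6 — Complex power: S = V·I* = 2.826 + j0.1311 VA.
Step 7 — Real power: P = Re(S) = 2.826 W.
Step 8 — Reactive power: Q = Im(S) = 0.1311 VAR.
Step 9 — Apparent power: |S| = 2.829 VA.
Step 10 — Power factor: PF = P/|S| = 0.9989 (lagging).

(a) P = 2.826 W  (b) Q = 0.1311 VAR  (c) S = 2.829 VA  (d) PF = 0.9989 (lagging)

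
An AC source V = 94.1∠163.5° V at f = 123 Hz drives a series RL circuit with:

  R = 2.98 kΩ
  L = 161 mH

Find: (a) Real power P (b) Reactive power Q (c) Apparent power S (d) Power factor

Step 1 — Angular frequency: ω = 2π·f = 2π·123 = 772.8 rad/s.
Step 2 — Component impedances:
  R: Z = R = 2980 Ω
  L: Z = jωL = j·772.8·0.161 = 0 + j124.4 Ω
Step 3 — Series combination: Z_total = R + L = 2980 + j124.4 Ω = 2983∠2.4° Ω.
Step 4 — Source phasor: V = 94.1∠163.5° V = -90.22 + j26.73 V.
Step 5 — Current: I = V / Z = -0.02985 + j0.01021 A = 0.03155∠161.1° A.
Step 6 — Complex power: S = V·I* = 2.966 + j0.1239 VA.
Step 7 — Real power: P = Re(S) = 2.966 W.
Step 8 — Reactive power: Q = Im(S) = 0.1239 VAR.
Step 9 — Apparent power: |S| = 2.969 VA.
Step 10 — Power factor: PF = P/|S| = 0.9991 (lagging).

(a) P = 2.966 W  (b) Q = 0.1239 VAR  (c) S = 2.969 VA  (d) PF = 0.9991 (lagging)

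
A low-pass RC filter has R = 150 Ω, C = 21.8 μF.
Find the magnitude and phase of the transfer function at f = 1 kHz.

Step 1 — Angular frequency: ω = 2π·1000 = 6283 rad/s.
Step 2 — Transfer function: H(jω) = 1/(1 + jωRC).
Step 3 — Denominator: 1 + jωRC = 1 + j·6283·150·2.18e-05 = 1 + j20.55.
Step 4 — H = 0.002363 - j0.04856.
Step 5 — Magnitude: |H| = 0.04861 (-26.3 dB); phase: φ = -87.2°.

|H| = 0.04861 (-26.3 dB), φ = -87.2°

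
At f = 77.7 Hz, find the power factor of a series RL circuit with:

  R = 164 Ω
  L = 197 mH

Step 1 — Angular frequency: ω = 2π·f = 2π·77.7 = 488.2 rad/s.
Step 2 — Component impedances:
  R: Z = R = 164 Ω
  L: Z = jωL = j·488.2·0.197 = 0 + j96.18 Ω
Step 3 — Series combination: Z_total = R + L = 164 + j96.18 Ω = 190.1∠30.4° Ω.
Step 4 — Power factor: PF = cos(φ) = Re(Z)/|Z| = 164/190.12 = 0.8626.
Step 5 — Type: Im(Z) = 96.18 ⇒ lagging (phase φ = 30.4°).

PF = 0.8626 (lagging, φ = 30.4°)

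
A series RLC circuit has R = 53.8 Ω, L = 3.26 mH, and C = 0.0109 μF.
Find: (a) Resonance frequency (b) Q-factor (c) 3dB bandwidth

Step 1 — Resonance: ω₀ = 1/√(LC) = 1/√(0.00326·1.09e-08) = 1.678e+05 rad/s.
Step 2 — f₀ = ω₀/(2π) = 2.67e+04 Hz.
Step 3 — Series Q: Q = ω₀L/R = 1.678e+05·0.00326/53.8 = 10.17.
Step 4 — Bandwidth: Δω = ω₀/Q = 1.65e+04 rad/s; BW = Δω/(2π) = 2627 Hz.

(a) f₀ = 2.67e+04 Hz  (b) Q = 10.17  (c) BW = 2627 Hz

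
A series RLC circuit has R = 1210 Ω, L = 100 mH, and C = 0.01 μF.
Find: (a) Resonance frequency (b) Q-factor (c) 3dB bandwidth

Step 1 — Resonance condition Im(Z)=0 gives ω₀ = 1/√(LC).
Step 2 — ω₀ = 1/√(0.1·1e-08) = 3.162e+04 rad/s.
Step 3 — f₀ = ω₀/(2π) = 5033 Hz.
Step 4 — Series Q: Q = ω₀L/R = 3.162e+04·0.1/1210 = 2.613.
Step 5 — 3dB bandwidth: Δω = ω₀/Q = 1.21e+04 rad/s; BW = Δω/(2π) = 1926 Hz.

(a) f₀ = 5033 Hz  (b) Q = 2.613  (c) BW = 1926 Hz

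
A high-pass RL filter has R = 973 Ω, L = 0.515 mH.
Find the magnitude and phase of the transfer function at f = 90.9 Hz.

Step 1 — Angular frequency: ω = 2π·90.9 = 571.1 rad/s.
Step 2 — Transfer function: H(jω) = jωL/(R + jωL).
Step 3 — Numerator jωL = j·0.2941; denominator R + jωL = 973 + j0.2941.
Step 4 — H = 9.139e-08 + j0.0003023.
Step 5 — Magnitude: |H| = 0.0003023 (-70.4 dB); phase: φ = 90.0°.

|H| = 0.0003023 (-70.4 dB), φ = 90.0°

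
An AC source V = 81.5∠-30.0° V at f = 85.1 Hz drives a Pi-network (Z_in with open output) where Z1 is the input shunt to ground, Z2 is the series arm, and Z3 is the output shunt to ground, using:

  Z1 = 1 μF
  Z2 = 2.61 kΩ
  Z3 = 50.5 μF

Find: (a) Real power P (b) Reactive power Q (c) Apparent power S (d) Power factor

Step 1 — Angular frequency: ω = 2π·f = 2π·85.1 = 534.7 rad/s.
Step 2 — Component impedances:
  Z1: Z = 1/(jωC) = -j/(ω·C) = 0 - j1870 Ω
  Z2: Z = R = 2610 Ω
  Z3: Z = 1/(jωC) = -j/(ω·C) = 0 - j37.03 Ω
Step 3 — With open output, the series arm Z2 and the output shunt Z3 appear in series to ground: Z2 + Z3 = 2610 - j37.03 Ω.
Step 4 — Parallel with input shunt Z1: Z_in = Z1 || (Z2 + Z3) = 873.6 - j1232 Ω = 1510∠-54.7° Ω.
Step 5 — Source phasor: V = 81.5∠-30.0° V = 70.58 - j40.75 V.
Step 6 — Current: I = V / Z = 0.04905 + j0.02251 A = 0.05397∠24.7° A.
Step 7 — Complex power: S = V·I* = 2.544 - j3.588 VA.
Step 8 — Real power: P = Re(S) = 2.544 W.
Step 9 — Reactive power: Q = Im(S) = -3.588 VAR.
Step 10 — Apparent power: |S| = 4.398 VA.
Step 11 — Power factor: PF = P/|S| = 0.5785 (leading).

(a) P = 2.544 W  (b) Q = -3.588 VAR  (c) S = 4.398 VA  (d) PF = 0.5785 (leading)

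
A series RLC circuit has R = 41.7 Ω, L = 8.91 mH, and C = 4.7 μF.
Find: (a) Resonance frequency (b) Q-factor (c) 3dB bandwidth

Step 1 — Resonance: ω₀ = 1/√(LC) = 1/√(0.00891·4.7e-06) = 4887 rad/s.
Step 2 — f₀ = ω₀/(2π) = 777.7 Hz.
Step 3 — Series Q: Q = ω₀L/R = 4887·0.00891/41.7 = 1.044.
Step 4 — Bandwidth: Δω = ω₀/Q = 4680 rad/s; BW = Δω/(2π) = 744.9 Hz.

(a) f₀ = 777.7 Hz  (b) Q = 1.044  (c) BW = 744.9 Hz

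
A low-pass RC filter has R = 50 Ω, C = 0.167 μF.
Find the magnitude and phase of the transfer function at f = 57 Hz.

Step 1 — Angular frequency: ω = 2π·57 = 358.1 rad/s.
Step 2 — Transfer function: H(jω) = 1/(1 + jωRC).
Step 3 — Denominator: 1 + jωRC = 1 + j·358.1·50·1.67e-07 = 1 + j0.00299.
Step 4 — H = 1 - j0.00299.
Step 5 — Magnitude: |H| = 1 (-0.0 dB); phase: φ = -0.2°.

|H| = 1 (-0.0 dB), φ = -0.2°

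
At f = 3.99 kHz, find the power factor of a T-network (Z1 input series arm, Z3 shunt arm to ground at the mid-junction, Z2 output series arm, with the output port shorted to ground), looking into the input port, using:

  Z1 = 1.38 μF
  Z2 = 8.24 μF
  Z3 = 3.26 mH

Step 1 — Angular frequency: ω = 2π·f = 2π·3990 = 2.507e+04 rad/s.
Step 2 — Component impedances:
  Z1: Z = 1/(jωC) = -j/(ω·C) = 0 - j28.9 Ω
  Z2: Z = 1/(jωC) = -j/(ω·C) = 0 - j4.841 Ω
  Z3: Z = jωL = j·2.507e+04·0.00326 = 0 + j81.73 Ω
Step 3 — With the output port shorted to ground, the output series arm Z2 runs from the junction to ground; the shunt arm Z3 also runs from the junction to ground. They appear in parallel: Z3 || Z2 = 0 - j5.146 Ω.
Step 4 — Series with input arm Z1: Z_in = Z1 + (Z3 || Z2) = 0 - j34.05 Ω = 34.05∠-90.0° Ω.
Step 5 — Power factor: PF = cos(φ) = Re(Z)/|Z| = 0/34.05 = 0.
Step 6 — Type: Im(Z) = -34.05 ⇒ leading (phase φ = -90.0°).

PF = 0 (leading, φ = -90.0°)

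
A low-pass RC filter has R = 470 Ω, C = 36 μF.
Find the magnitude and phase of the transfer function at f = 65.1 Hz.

Step 1 — Angular frequency: ω = 2π·65.1 = 409 rad/s.
Step 2 — Transfer function: H(jω) = 1/(1 + jωRC).
Step 3 — Denominator: 1 + jωRC = 1 + j·409·470·3.6e-05 = 1 + j6.921.
Step 4 — H = 0.02045 - j0.1415.
Step 5 — Magnitude: |H| = 0.143 (-16.9 dB); phase: φ = -81.8°.

|H| = 0.143 (-16.9 dB), φ = -81.8°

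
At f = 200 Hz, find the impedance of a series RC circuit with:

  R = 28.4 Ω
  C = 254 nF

Step 1 — Angular frequency: ω = 2π·f = 2π·200 = 1257 rad/s.
Step 2 — Component impedances:
  R: Z = R = 28.4 Ω
  C: Z = 1/(jωC) = -j/(ω·C) = 0 - j3133 Ω
Step 3 — Series combination: Z_total = R + C = 28.4 - j3133 Ω = 3133∠-89.5° Ω.

Z = 28.4 - j3133 Ω = 3133∠-89.5° Ω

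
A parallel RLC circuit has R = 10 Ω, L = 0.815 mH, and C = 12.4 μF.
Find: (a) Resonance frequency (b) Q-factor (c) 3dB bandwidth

Step 1 — Resonance: ω₀ = 1/√(LC) = 1/√(0.000815·1.24e-05) = 9947 rad/s.
Step 2 — f₀ = ω₀/(2π) = 1583 Hz.
Step 3 — Parallel Q: Q = R/(ω₀L) = 10/(9947·0.000815) = 1.233.
Step 4 — Bandwidth: Δω = ω₀/Q = 8065 rad/s; BW = Δω/(2π) = 1284 Hz.

(a) f₀ = 1583 Hz  (b) Q = 1.233  (c) BW = 1284 Hz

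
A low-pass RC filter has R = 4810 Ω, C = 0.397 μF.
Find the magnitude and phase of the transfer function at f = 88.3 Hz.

Step 1 — Angular frequency: ω = 2π·88.3 = 554.8 rad/s.
Step 2 — Transfer function: H(jω) = 1/(1 + jωRC).
Step 3 — Denominator: 1 + jωRC = 1 + j·554.8·4810·3.97e-07 = 1 + j1.059.
Step 4 — H = 0.4712 - j0.4992.
Step 5 — Magnitude: |H| = 0.6864 (-3.3 dB); phase: φ = -46.7°.

|H| = 0.6864 (-3.3 dB), φ = -46.7°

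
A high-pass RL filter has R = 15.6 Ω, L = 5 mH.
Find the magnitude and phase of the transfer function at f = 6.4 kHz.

Step 1 — Angular frequency: ω = 2π·6400 = 4.021e+04 rad/s.
Step 2 — Transfer function: H(jω) = jωL/(R + jωL).
Step 3 — Numerator jωL = j·201.1; denominator R + jωL = 15.6 + j201.1.
Step 4 — H = 0.994 + j0.07712.
Step 5 — Magnitude: |H| = 0.997 (-0.0 dB); phase: φ = 4.4°.

|H| = 0.997 (-0.0 dB), φ = 4.4°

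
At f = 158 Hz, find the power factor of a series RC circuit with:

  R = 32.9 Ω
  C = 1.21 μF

Step 1 — Angular frequency: ω = 2π·f = 2π·158 = 992.7 rad/s.
Step 2 — Component impedances:
  R: Z = R = 32.9 Ω
  C: Z = 1/(jωC) = -j/(ω·C) = 0 - j832.5 Ω
Step 3 — Series combination: Z_total = R + C = 32.9 - j832.5 Ω = 833.1∠-87.7° Ω.
Step 4 — Power factor: PF = cos(φ) = Re(Z)/|Z| = 32.9/833.1 = 0.03949.
Step 5 — Type: Im(Z) = -832.5 ⇒ leading (phase φ = -87.7°).

PF = 0.03949 (leading, φ = -87.7°)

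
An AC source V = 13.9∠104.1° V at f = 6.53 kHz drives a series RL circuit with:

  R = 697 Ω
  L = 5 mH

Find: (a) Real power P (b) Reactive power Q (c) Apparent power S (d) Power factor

Step 1 — Angular frequency: ω = 2π·f = 2π·6530 = 4.103e+04 rad/s.
Step 2 — Component impedances:
  R: Z = R = 697 Ω
  L: Z = jωL = j·4.103e+04·0.005 = 0 + j205.1 Ω
Step 3 — Series combination: Z_total = R + L = 697 + j205.1 Ω = 726.6∠16.4° Ω.
Step 4 — Source phasor: V = 13.9∠104.1° V = -3.386 + j13.48 V.
Step 5 — Current: I = V / Z = 0.000768 + j0.01912 A = 0.01913∠87.7° A.
Step 6 — Complex power: S = V·I* = 0.2551 + j0.07508 VA.
Step 7 — Real power: P = Re(S) = 0.2551 W.
Step 8 — Reactive power: Q = Im(S) = 0.07508 VAR.
Step 9 — Apparent power: |S| = 0.2659 VA.
Step 10 — Power factor: PF = P/|S| = 0.9593 (lagging).

(a) P = 0.2551 W  (b) Q = 0.07508 VAR  (c) S = 0.2659 VA  (d) PF = 0.9593 (lagging)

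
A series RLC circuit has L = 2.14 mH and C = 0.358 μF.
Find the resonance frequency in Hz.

Step 1 — Resonance condition Im(Z)=0 gives ω₀ = 1/√(LC).
Step 2 — ω₀ = 1/√(0.00214·3.58e-07) = 3.613e+04 rad/s.
Step 3 — f₀ = ω₀/(2π) = 5750 Hz.

f₀ = 5750 Hz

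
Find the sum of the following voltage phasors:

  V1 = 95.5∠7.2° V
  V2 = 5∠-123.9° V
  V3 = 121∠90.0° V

Step 1 — Convert each phasor to rectangular form:
  V1 = 95.5·(cos(7.2°) + j·sin(7.2°)) = 94.75 + j11.97 V
  V2 = 5·(cos(-123.9°) + j·sin(-123.9°)) = -2.789 - j4.15 V
  V3 = 121·(cos(90.0°) + j·sin(90.0°)) = 0 + j121 V
Step 2 — Sum components: V_total = 91.96 + j128.8 V.
Step 3 — Convert to polar: |V_total| = 158.3 V, ∠V_total = 54.5°.

V_total = 158.3∠54.5° V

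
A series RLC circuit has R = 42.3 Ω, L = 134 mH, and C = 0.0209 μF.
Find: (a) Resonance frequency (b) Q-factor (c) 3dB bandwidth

Step 1 — Resonance: ω₀ = 1/√(LC) = 1/√(0.134·2.09e-08) = 1.89e+04 rad/s.
Step 2 — f₀ = ω₀/(2π) = 3007 Hz.
Step 3 — Series Q: Q = ω₀L/R = 1.89e+04·0.134/42.3 = 59.86.
Step 4 — Bandwidth: Δω = ω₀/Q = 315.7 rad/s; BW = Δω/(2π) = 50.24 Hz.

(a) f₀ = 3007 Hz  (b) Q = 59.86  (c) BW = 50.24 Hz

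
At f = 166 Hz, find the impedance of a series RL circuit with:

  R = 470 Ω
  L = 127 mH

Step 1 — Angular frequency: ω = 2π·f = 2π·166 = 1043 rad/s.
Step 2 — Component impedances:
  R: Z = R = 470 Ω
  L: Z = jωL = j·1043·0.127 = 0 + j132.5 Ω
Step 3 — Series combination: Z_total = R + L = 470 + j132.5 Ω = 488.3∠15.7° Ω.

Z = 470 + j132.5 Ω = 488.3∠15.7° Ω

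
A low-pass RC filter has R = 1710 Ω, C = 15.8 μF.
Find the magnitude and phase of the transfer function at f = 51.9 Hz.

Step 1 — Angular frequency: ω = 2π·51.9 = 326.1 rad/s.
Step 2 — Transfer function: H(jω) = 1/(1 + jωRC).
Step 3 — Denominator: 1 + jωRC = 1 + j·326.1·1710·1.58e-05 = 1 + j8.81.
Step 4 — H = 0.01272 - j0.1121.
Step 5 — Magnitude: |H| = 0.1128 (-19.0 dB); phase: φ = -83.5°.

|H| = 0.1128 (-19.0 dB), φ = -83.5°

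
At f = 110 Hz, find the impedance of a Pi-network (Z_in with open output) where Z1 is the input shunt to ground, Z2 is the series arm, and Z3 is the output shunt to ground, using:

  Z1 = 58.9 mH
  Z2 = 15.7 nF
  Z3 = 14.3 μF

Step 1 — Angular frequency: ω = 2π·f = 2π·110 = 691.2 rad/s.
Step 2 — Component impedances:
  Z1: Z = jωL = j·691.2·0.0589 = 0 + j40.71 Ω
  Z2: Z = 1/(jωC) = -j/(ω·C) = 0 - j9.216e+04 Ω
  Z3: Z = 1/(jωC) = -j/(ω·C) = 0 - j101.2 Ω
Step 3 — With open output, the series arm Z2 and the output shunt Z3 appear in series to ground: Z2 + Z3 = 0 - j9.226e+04 Ω.
Step 4 — Parallel with input shunt Z1: Z_in = Z1 || (Z2 + Z3) = 0 + j40.73 Ω = 40.73∠90.0° Ω.

Z = 0 + j40.73 Ω = 40.73∠90.0° Ω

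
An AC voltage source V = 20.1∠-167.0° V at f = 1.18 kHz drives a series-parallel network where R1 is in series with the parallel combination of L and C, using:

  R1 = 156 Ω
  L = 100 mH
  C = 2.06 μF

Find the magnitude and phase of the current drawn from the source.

Step 1 — Angular frequency: ω = 2π·f = 2π·1180 = 7414 rad/s.
Step 2 — Component impedances:
  R1: Z = R = 156 Ω
  L: Z = jωL = j·7414·0.1 = 0 + j741.4 Ω
  C: Z = 1/(jωC) = -j/(ω·C) = 0 - j65.47 Ω
Step 3 — Parallel branch: L || C = 1/(1/L + 1/C) = 0 - j71.82 Ω.
Step 4 — Series with R1: Z_total = R1 + (L || C) = 156 - j71.82 Ω = 171.7∠-24.7° Ω.
Step 5 — Source phasor: V = 20.1∠-167.0° V = -19.58 - j4.522 V.
Step 6 — Ohm's law: I = V / Z_total = (-19.58 - j4.522) / (156 - j71.82) = -0.09258 - j0.0716 A.
Step 7 — Convert to polar: |I| = 0.117 A, ∠I = -142.3°.

I = 0.117∠-142.3° A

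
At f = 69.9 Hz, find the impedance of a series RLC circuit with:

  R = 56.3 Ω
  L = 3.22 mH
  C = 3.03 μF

Step 1 — Angular frequency: ω = 2π·f = 2π·69.9 = 439.2 rad/s.
Step 2 — Component impedances:
  R: Z = R = 56.3 Ω
  L: Z = jωL = j·439.2·0.00322 = 0 + j1.414 Ω
  C: Z = 1/(jωC) = -j/(ω·C) = 0 - j751.5 Ω
Step 3 — Series combination: Z_total = R + L + C = 56.3 - j750 Ω = 752.1∠-85.7° Ω.

Z = 56.3 - j750 Ω = 752.1∠-85.7° Ω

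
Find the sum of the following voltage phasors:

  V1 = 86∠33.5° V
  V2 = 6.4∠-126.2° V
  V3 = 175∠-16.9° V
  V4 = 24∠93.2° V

Step 1 — Convert each phasor to rectangular form:
  V1 = 86·(cos(33.5°) + j·sin(33.5°)) = 71.71 + j47.47 V
  V2 = 6.4·(cos(-126.2°) + j·sin(-126.2°)) = -3.78 - j5.165 V
  V3 = 175·(cos(-16.9°) + j·sin(-16.9°)) = 167.4 - j50.87 V
  V4 = 24·(cos(93.2°) + j·sin(93.2°)) = -1.34 + j23.96 V
Step 2 — Sum components: V_total = 234 + j15.39 V.
Step 3 — Convert to polar: |V_total| = 234.5 V, ∠V_total = 3.8°.

V_total = 234.5∠3.8° V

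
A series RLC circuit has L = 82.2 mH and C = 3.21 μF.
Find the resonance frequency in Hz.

Step 1 — Resonance condition Im(Z)=0 gives ω₀ = 1/√(LC).
Step 2 — ω₀ = 1/√(0.0822·3.21e-06) = 1947 rad/s.
Step 3 — f₀ = ω₀/(2π) = 309.8 Hz.

f₀ = 309.8 Hz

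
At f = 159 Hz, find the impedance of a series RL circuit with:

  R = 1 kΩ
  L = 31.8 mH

Step 1 — Angular frequency: ω = 2π·f = 2π·159 = 999 rad/s.
Step 2 — Component impedances:
  R: Z = R = 1000 Ω
  L: Z = jωL = j·999·0.0318 = 0 + j31.77 Ω
Step 3 — Series combination: Z_total = R + L = 1000 + j31.77 Ω = 1001∠1.8° Ω.

Z = 1000 + j31.77 Ω = 1001∠1.8° Ω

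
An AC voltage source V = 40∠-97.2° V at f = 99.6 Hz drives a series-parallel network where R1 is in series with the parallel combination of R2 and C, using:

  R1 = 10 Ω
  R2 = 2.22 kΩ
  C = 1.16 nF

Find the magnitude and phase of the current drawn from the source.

Step 1 — Angular frequency: ω = 2π·f = 2π·99.6 = 625.8 rad/s.
Step 2 — Component impedances:
  R1: Z = R = 10 Ω
  R2: Z = R = 2220 Ω
  C: Z = 1/(jωC) = -j/(ω·C) = 0 - j1.378e+06 Ω
Step 3 — Parallel branch: R2 || C = 1/(1/R2 + 1/C) = 2220 - j3.578 Ω.
Step 4 — Series with R1: Z_total = R1 + (R2 || C) = 2230 - j3.578 Ω = 2230∠-0.1° Ω.
Step 5 — Source phasor: V = 40∠-97.2° V = -5.013 - j39.68 V.
Step 6 — Ohm's law: I = V / Z_total = (-5.013 - j39.68) / (2230 - j3.578) = -0.00222 - j0.0178 A.
Step 7 — Convert to polar: |I| = 0.01794 A, ∠I = -97.1°.

I = 0.01794∠-97.1° A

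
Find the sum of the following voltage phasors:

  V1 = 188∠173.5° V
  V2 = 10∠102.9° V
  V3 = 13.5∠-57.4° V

Step 1 — Convert each phasor to rectangular form:
  V1 = 188·(cos(173.5°) + j·sin(173.5°)) = -186.8 + j21.28 V
  V2 = 10·(cos(102.9°) + j·sin(102.9°)) = -2.233 + j9.748 V
  V3 = 13.5·(cos(-57.4°) + j·sin(-57.4°)) = 7.273 - j11.37 V
Step 2 — Sum components: V_total = -181.8 + j19.66 V.
Step 3 — Convert to polar: |V_total| = 182.8 V, ∠V_total = 173.8°.

V_total = 182.8∠173.8° V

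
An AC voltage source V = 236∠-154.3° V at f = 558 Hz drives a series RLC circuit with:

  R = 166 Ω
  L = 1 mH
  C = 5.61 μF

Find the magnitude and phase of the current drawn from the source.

Step 1 — Angular frequency: ω = 2π·f = 2π·558 = 3506 rad/s.
Step 2 — Component impedances:
  R: Z = R = 166 Ω
  L: Z = jωL = j·3506·0.001 = 0 + j3.506 Ω
  C: Z = 1/(jωC) = -j/(ω·C) = 0 - j50.84 Ω
Step 3 — Series combination: Z_total = R + L + C = 166 - j47.34 Ω = 172.6∠-15.9° Ω.
Step 4 — Source phasor: V = 236∠-154.3° V = -212.7 - j102.3 V.
Step 5 — Ohm's law: I = V / Z_total = (-212.7 - j102.3) / (166 - j47.34) = -1.022 - j0.908 A.
Step 6 — Convert to polar: |I| = 1.367 A, ∠I = -138.4°.

I = 1.367∠-138.4° A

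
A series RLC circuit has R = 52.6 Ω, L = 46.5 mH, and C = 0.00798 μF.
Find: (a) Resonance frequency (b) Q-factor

Step 1 — Resonance condition Im(Z)=0 gives ω₀ = 1/√(LC).
Step 2 — ω₀ = 1/√(0.0465·7.98e-09) = 5.191e+04 rad/s.
Step 3 — f₀ = ω₀/(2π) = 8262 Hz.
Step 4 — Series Q: Q = ω₀L/R = 5.191e+04·0.0465/52.6 = 45.89.

(a) f₀ = 8262 Hz  (b) Q = 45.89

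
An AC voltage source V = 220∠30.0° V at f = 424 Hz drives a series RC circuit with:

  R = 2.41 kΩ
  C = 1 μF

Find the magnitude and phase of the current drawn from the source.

Step 1 — Angular frequency: ω = 2π·f = 2π·424 = 2664 rad/s.
Step 2 — Component impedances:
  R: Z = R = 2410 Ω
  C: Z = 1/(jωC) = -j/(ω·C) = 0 - j375.4 Ω
Step 3 — Series combination: Z_total = R + C = 2410 - j375.4 Ω = 2439∠-8.9° Ω.
Step 4 — Source phasor: V = 220∠30.0° V = 190.5 + j110 V.
Step 5 — Ohm's law: I = V / Z_total = (190.5 + j110) / (2410 - j375.4) = 0.07024 + j0.05658 A.
Step 6 — Convert to polar: |I| = 0.0902 A, ∠I = 38.9°.

I = 0.0902∠38.9° A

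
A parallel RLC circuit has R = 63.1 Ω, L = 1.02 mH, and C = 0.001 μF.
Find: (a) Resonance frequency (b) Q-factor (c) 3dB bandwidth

Step 1 — Resonance: ω₀ = 1/√(LC) = 1/√(0.00102·1e-09) = 9.901e+05 rad/s.
Step 2 — f₀ = ω₀/(2π) = 1.576e+05 Hz.
Step 3 — Parallel Q: Q = R/(ω₀L) = 63.1/(9.901e+05·0.00102) = 0.06248.
Step 4 — Bandwidth: Δω = ω₀/Q = 1.585e+07 rad/s; BW = Δω/(2π) = 2.522e+06 Hz.

(a) f₀ = 1.576e+05 Hz  (b) Q = 0.06248  (c) BW = 2.522e+06 Hz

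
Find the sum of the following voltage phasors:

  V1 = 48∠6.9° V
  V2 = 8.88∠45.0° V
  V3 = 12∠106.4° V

Step 1 — Convert each phasor to rectangular form:
  V1 = 48·(cos(6.9°) + j·sin(6.9°)) = 47.65 + j5.767 V
  V2 = 8.88·(cos(45.0°) + j·sin(45.0°)) = 6.279 + j6.279 V
  V3 = 12·(cos(106.4°) + j·sin(106.4°)) = -3.388 + j11.51 V
Step 2 — Sum components: V_total = 50.54 + j23.56 V.
Step 3 — Convert to polar: |V_total| = 55.76 V, ∠V_total = 25.0°.

V_total = 55.76∠25.0° V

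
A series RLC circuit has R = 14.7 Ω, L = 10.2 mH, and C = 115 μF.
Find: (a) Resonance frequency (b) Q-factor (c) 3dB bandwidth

Step 1 — Resonance condition Im(Z)=0 gives ω₀ = 1/√(LC).
Step 2 — ω₀ = 1/√(0.0102·0.000115) = 923.3 rad/s.
Step 3 — f₀ = ω₀/(2π) = 147 Hz.
Step 4 — Series Q: Q = ω₀L/R = 923.3·0.0102/14.7 = 0.6407.
Step 5 — 3dB bandwidth: Δω = ω₀/Q = 1441 rad/s; BW = Δω/(2π) = 229.4 Hz.

(a) f₀ = 147 Hz  (b) Q = 0.6407  (c) BW = 229.4 Hz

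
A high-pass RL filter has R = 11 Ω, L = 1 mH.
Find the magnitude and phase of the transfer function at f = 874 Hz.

Step 1 — Angular frequency: ω = 2π·874 = 5492 rad/s.
Step 2 — Transfer function: H(jω) = jωL/(R + jωL).
Step 3 — Numerator jωL = j·5.492; denominator R + jωL = 11 + j5.492.
Step 4 — H = 0.1995 + j0.3996.
Step 5 — Magnitude: |H| = 0.4467 (-7.0 dB); phase: φ = 63.5°.

|H| = 0.4467 (-7.0 dB), φ = 63.5°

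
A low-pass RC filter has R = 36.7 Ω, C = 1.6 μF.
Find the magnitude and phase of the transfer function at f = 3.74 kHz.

Step 1 — Angular frequency: ω = 2π·3740 = 2.35e+04 rad/s.
Step 2 — Transfer function: H(jω) = 1/(1 + jωRC).
Step 3 — Denominator: 1 + jωRC = 1 + j·2.35e+04·36.7·1.6e-06 = 1 + j1.38.
Step 4 — H = 0.3443 - j0.4752.
Step 5 — Magnitude: |H| = 0.5868 (-4.6 dB); phase: φ = -54.1°.

|H| = 0.5868 (-4.6 dB), φ = -54.1°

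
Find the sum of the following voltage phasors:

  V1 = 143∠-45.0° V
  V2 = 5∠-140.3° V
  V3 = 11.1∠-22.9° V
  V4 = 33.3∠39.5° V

Step 1 — Convert each phasor to rectangular form:
  V1 = 143·(cos(-45.0°) + j·sin(-45.0°)) = 101.1 - j101.1 V
  V2 = 5·(cos(-140.3°) + j·sin(-140.3°)) = -3.847 - j3.194 V
  V3 = 11.1·(cos(-22.9°) + j·sin(-22.9°)) = 10.23 - j4.319 V
  V4 = 33.3·(cos(39.5°) + j·sin(39.5°)) = 25.7 + j21.18 V
Step 2 — Sum components: V_total = 133.2 - j87.45 V.
Step 3 — Convert to polar: |V_total| = 159.3 V, ∠V_total = -33.3°.

V_total = 159.3∠-33.3° V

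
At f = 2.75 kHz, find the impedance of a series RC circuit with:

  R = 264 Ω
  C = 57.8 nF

Step 1 — Angular frequency: ω = 2π·f = 2π·2750 = 1.728e+04 rad/s.
Step 2 — Component impedances:
  R: Z = R = 264 Ω
  C: Z = 1/(jωC) = -j/(ω·C) = 0 - j1001 Ω
Step 3 — Series combination: Z_total = R + C = 264 - j1001 Ω = 1036∠-75.2° Ω.

Z = 264 - j1001 Ω = 1036∠-75.2° Ω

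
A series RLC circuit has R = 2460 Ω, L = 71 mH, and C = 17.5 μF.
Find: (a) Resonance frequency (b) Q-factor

Step 1 — Resonance condition Im(Z)=0 gives ω₀ = 1/√(LC).
Step 2 — ω₀ = 1/√(0.071·1.75e-05) = 897.1 rad/s.
Step 3 — f₀ = ω₀/(2π) = 142.8 Hz.
Step 4 — Series Q: Q = ω₀L/R = 897.1·0.071/2460 = 0.02589.

(a) f₀ = 142.8 Hz  (b) Q = 0.02589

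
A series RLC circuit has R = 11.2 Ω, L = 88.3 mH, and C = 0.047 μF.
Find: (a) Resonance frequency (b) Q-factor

Step 1 — Resonance condition Im(Z)=0 gives ω₀ = 1/√(LC).
Step 2 — ω₀ = 1/√(0.0883·4.7e-08) = 1.552e+04 rad/s.
Step 3 — f₀ = ω₀/(2π) = 2471 Hz.
Step 4 — Series Q: Q = ω₀L/R = 1.552e+04·0.0883/11.2 = 122.4.

(a) f₀ = 2471 Hz  (b) Q = 122.4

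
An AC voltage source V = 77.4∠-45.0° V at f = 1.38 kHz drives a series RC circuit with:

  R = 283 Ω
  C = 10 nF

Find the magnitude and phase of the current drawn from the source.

Step 1 — Angular frequency: ω = 2π·f = 2π·1380 = 8671 rad/s.
Step 2 — Component impedances:
  R: Z = R = 283 Ω
  C: Z = 1/(jωC) = -j/(ω·C) = 0 - j1.153e+04 Ω
Step 3 — Series combination: Z_total = R + C = 283 - j1.153e+04 Ω = 1.154e+04∠-88.6° Ω.
Step 4 — Source phasor: V = 77.4∠-45.0° V = 54.73 - j54.73 V.
Step 5 — Ohm's law: I = V / Z_total = (54.73 - j54.73) / (283 - j1.153e+04) = 0.004859 + j0.004626 A.
Step 6 — Convert to polar: |I| = 0.006709 A, ∠I = 43.6°.

I = 0.006709∠43.6° A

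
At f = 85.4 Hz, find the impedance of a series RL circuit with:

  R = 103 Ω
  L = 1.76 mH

Step 1 — Angular frequency: ω = 2π·f = 2π·85.4 = 536.6 rad/s.
Step 2 — Component impedances:
  R: Z = R = 103 Ω
  L: Z = jωL = j·536.6·0.00176 = 0 + j0.9444 Ω
Step 3 — Series combination: Z_total = R + L = 103 + j0.9444 Ω = 103∠0.5° Ω.

Z = 103 + j0.9444 Ω = 103∠0.5° Ω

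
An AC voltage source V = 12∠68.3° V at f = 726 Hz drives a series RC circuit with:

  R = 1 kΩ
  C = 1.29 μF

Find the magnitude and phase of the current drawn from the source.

Step 1 — Angular frequency: ω = 2π·f = 2π·726 = 4562 rad/s.
Step 2 — Component impedances:
  R: Z = R = 1000 Ω
  C: Z = 1/(jωC) = -j/(ω·C) = 0 - j169.9 Ω
Step 3 — Series combination: Z_total = R + C = 1000 - j169.9 Ω = 1014∠-9.6° Ω.
Step 4 — Source phasor: V = 12∠68.3° V = 4.437 + j11.15 V.
Step 5 — Ohm's law: I = V / Z_total = (4.437 + j11.15) / (1000 - j169.9) = 0.002471 + j0.01157 A.
Step 6 — Convert to polar: |I| = 0.01183 A, ∠I = 77.9°.

I = 0.01183∠77.9° A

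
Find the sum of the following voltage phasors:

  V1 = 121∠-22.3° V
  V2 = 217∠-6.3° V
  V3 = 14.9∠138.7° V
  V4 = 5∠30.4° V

Step 1 — Convert each phasor to rectangular form:
  V1 = 121·(cos(-22.3°) + j·sin(-22.3°)) = 112 - j45.91 V
  V2 = 217·(cos(-6.3°) + j·sin(-6.3°)) = 215.7 - j23.81 V
  V3 = 14.9·(cos(138.7°) + j·sin(138.7°)) = -11.19 + j9.834 V
  V4 = 5·(cos(30.4°) + j·sin(30.4°)) = 4.313 + j2.53 V
Step 2 — Sum components: V_total = 320.8 - j57.36 V.
Step 3 — Convert to polar: |V_total| = 325.8 V, ∠V_total = -10.1°.

V_total = 325.8∠-10.1° V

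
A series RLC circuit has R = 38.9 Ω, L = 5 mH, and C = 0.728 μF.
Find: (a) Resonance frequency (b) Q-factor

Step 1 — Resonance condition Im(Z)=0 gives ω₀ = 1/√(LC).
Step 2 — ω₀ = 1/√(0.005·7.28e-07) = 1.657e+04 rad/s.
Step 3 — f₀ = ω₀/(2π) = 2638 Hz.
Step 4 — Series Q: Q = ω₀L/R = 1.657e+04·0.005/38.9 = 2.13.

(a) f₀ = 2638 Hz  (b) Q = 2.13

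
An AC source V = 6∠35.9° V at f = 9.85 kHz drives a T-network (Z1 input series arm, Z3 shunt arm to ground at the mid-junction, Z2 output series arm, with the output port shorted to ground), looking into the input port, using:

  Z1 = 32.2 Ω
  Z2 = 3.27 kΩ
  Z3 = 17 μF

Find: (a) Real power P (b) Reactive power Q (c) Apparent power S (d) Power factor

Step 1 — Angular frequency: ω = 2π·f = 2π·9850 = 6.189e+04 rad/s.
Step 2 — Component impedances:
  Z1: Z = R = 32.2 Ω
  Z2: Z = R = 3270 Ω
  Z3: Z = 1/(jωC) = -j/(ω·C) = 0 - j0.9505 Ω
Step 3 — With the output port shorted to ground, the output series arm Z2 runs from the junction to ground; the shunt arm Z3 also runs from the junction to ground. They appear in parallel: Z3 || Z2 = 0.0002763 - j0.9505 Ω.
Step 4 — Series with input arm Z1: Z_in = Z1 + (Z3 || Z2) = 32.2 - j0.9505 Ω = 32.21∠-1.7° Ω.
Step 5 — Source phasor: V = 6∠35.9° V = 4.86 + j3.518 V.
Step 6 — Current: I = V / Z = 0.1476 + j0.1136 A = 0.1863∠37.6° A.
Step 7 — Complex power: S = V·I* = 1.117 - j0.03297 VA.
Step 8 — Real power: P = Re(S) = 1.117 W.
Step 9 — Reactive power: Q = Im(S) = -0.03297 VAR.
Step 10 — Apparent power: |S| = 1.118 VA.
Step 11 — Power factor: PF = P/|S| = 0.9996 (leading).

(a) P = 1.117 W  (b) Q = -0.03297 VAR  (c) S = 1.118 VA  (d) PF = 0.9996 (leading)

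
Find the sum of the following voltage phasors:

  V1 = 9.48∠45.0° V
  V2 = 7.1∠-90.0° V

Step 1 — Convert each phasor to rectangular form:
  V1 = 9.48·(cos(45.0°) + j·sin(45.0°)) = 6.703 + j6.703 V
  V2 = 7.1·(cos(-90.0°) + j·sin(-90.0°)) = 0 - j7.1 V
Step 2 — Sum components: V_total = 6.703 - j0.3966 V.
Step 3 — Convert to polar: |V_total| = 6.715 V, ∠V_total = -3.4°.

V_total = 6.715∠-3.4° V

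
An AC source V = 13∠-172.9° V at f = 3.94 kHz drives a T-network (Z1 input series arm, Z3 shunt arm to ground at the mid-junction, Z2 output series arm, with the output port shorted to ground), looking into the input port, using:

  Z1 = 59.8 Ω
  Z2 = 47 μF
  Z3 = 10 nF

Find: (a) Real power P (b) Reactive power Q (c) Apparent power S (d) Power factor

Step 1 — Angular frequency: ω = 2π·f = 2π·3940 = 2.476e+04 rad/s.
Step 2 — Component impedances:
  Z1: Z = R = 59.8 Ω
  Z2: Z = 1/(jωC) = -j/(ω·C) = 0 - j0.8595 Ω
  Z3: Z = 1/(jωC) = -j/(ω·C) = 0 - j4039 Ω
Step 3 — With the output port shorted to ground, the output series arm Z2 runs from the junction to ground; the shunt arm Z3 also runs from the junction to ground. They appear in parallel: Z3 || Z2 = 0 - j0.8593 Ω.
Step 4 — Series with input arm Z1: Z_in = Z1 + (Z3 || Z2) = 59.8 - j0.8593 Ω = 59.81∠-0.8° Ω.
Step 5 — Source phasor: V = 13∠-172.9° V = -12.9 - j1.607 V.
Step 6 — Current: I = V / Z = -0.2153 - j0.02996 A = 0.2174∠-172.1° A.
Step 7 — Complex power: S = V·I* = 2.826 - j0.0406 VA.
Step 8 — Real power: P = Re(S) = 2.826 W.
Step 9 — Reactive power: Q = Im(S) = -0.0406 VAR.
Step 10 — Apparent power: |S| = 2.826 VA.
Step 11 — Power factor: PF = P/|S| = 0.9999 (leading).

(a) P = 2.826 W  (b) Q = -0.0406 VAR  (c) S = 2.826 VA  (d) PF = 0.9999 (leading)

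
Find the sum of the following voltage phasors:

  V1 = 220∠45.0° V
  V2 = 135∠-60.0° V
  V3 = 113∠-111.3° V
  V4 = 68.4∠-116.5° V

Step 1 — Convert each phasor to rectangular form:
  V1 = 220·(cos(45.0°) + j·sin(45.0°)) = 155.6 + j155.6 V
  V2 = 135·(cos(-60.0°) + j·sin(-60.0°)) = 67.5 - j116.9 V
  V3 = 113·(cos(-111.3°) + j·sin(-111.3°)) = -41.05 - j105.3 V
  V4 = 68.4·(cos(-116.5°) + j·sin(-116.5°)) = -30.52 - j61.21 V
Step 2 — Sum components: V_total = 151.5 - j127.8 V.
Step 3 — Convert to polar: |V_total| = 198.2 V, ∠V_total = -40.2°.

V_total = 198.2∠-40.2° V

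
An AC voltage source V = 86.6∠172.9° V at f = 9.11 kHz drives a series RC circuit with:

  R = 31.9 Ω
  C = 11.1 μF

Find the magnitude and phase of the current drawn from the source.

Step 1 — Angular frequency: ω = 2π·f = 2π·9110 = 5.724e+04 rad/s.
Step 2 — Component impedances:
  R: Z = R = 31.9 Ω
  C: Z = 1/(jωC) = -j/(ω·C) = 0 - j1.574 Ω
Step 3 — Series combination: Z_total = R + C = 31.9 - j1.574 Ω = 31.94∠-2.8° Ω.
Step 4 — Source phasor: V = 86.6∠172.9° V = -85.94 + j10.7 V.
Step 5 — Ohm's law: I = V / Z_total = (-85.94 + j10.7) / (31.9 - j1.574) = -2.704 + j0.2021 A.
Step 6 — Convert to polar: |I| = 2.711 A, ∠I = 175.7°.

I = 2.711∠175.7° A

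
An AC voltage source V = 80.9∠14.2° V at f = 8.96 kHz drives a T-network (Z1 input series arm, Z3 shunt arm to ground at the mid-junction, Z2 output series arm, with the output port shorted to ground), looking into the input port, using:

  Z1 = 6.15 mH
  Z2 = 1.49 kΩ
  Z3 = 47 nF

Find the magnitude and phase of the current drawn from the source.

Step 1 — Angular frequency: ω = 2π·f = 2π·8960 = 5.63e+04 rad/s.
Step 2 — Component impedances:
  Z1: Z = jωL = j·5.63e+04·0.00615 = 0 + j346.2 Ω
  Z2: Z = R = 1490 Ω
  Z3: Z = 1/(jωC) = -j/(ω·C) = 0 - j377.9 Ω
Step 3 — With the output port shorted to ground, the output series arm Z2 runs from the junction to ground; the shunt arm Z3 also runs from the junction to ground. They appear in parallel: Z3 || Z2 = 90.07 - j355.1 Ω.
Step 4 — Series with input arm Z1: Z_in = Z1 + (Z3 || Z2) = 90.07 - j8.859 Ω = 90.5∠-5.6° Ω.
Step 5 — Source phasor: V = 80.9∠14.2° V = 78.43 + j19.85 V.
Step 6 — Ohm's law: I = V / Z_total = (78.43 + j19.85) / (90.07 - j8.859) = 0.841 + j0.3031 A.
Step 7 — Convert to polar: |I| = 0.8939 A, ∠I = 19.8°.

I = 0.8939∠19.8° A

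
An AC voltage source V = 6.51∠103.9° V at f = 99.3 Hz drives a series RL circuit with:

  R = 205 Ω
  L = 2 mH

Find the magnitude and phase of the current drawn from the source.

Step 1 — Angular frequency: ω = 2π·f = 2π·99.3 = 623.9 rad/s.
Step 2 — Component impedances:
  R: Z = R = 205 Ω
  L: Z = jωL = j·623.9·0.002 = 0 + j1.248 Ω
Step 3 — Series combination: Z_total = R + L = 205 + j1.248 Ω = 205∠0.3° Ω.
Step 4 — Source phasor: V = 6.51∠103.9° V = -1.564 + j6.319 V.
Step 5 — Ohm's law: I = V / Z_total = (-1.564 + j6.319) / (205 + j1.248) = -0.007441 + j0.03087 A.
Step 6 — Convert to polar: |I| = 0.03176 A, ∠I = 103.6°.

I = 0.03176∠103.6° A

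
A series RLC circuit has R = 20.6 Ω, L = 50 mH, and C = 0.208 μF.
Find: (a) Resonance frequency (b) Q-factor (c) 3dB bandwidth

Step 1 — Resonance: ω₀ = 1/√(LC) = 1/√(0.05·2.08e-07) = 9806 rad/s.
Step 2 — f₀ = ω₀/(2π) = 1561 Hz.
Step 3 — Series Q: Q = ω₀L/R = 9806·0.05/20.6 = 23.8.
Step 4 — Bandwidth: Δω = ω₀/Q = 412 rad/s; BW = Δω/(2π) = 65.57 Hz.

(a) f₀ = 1561 Hz  (b) Q = 23.8  (c) BW = 65.57 Hz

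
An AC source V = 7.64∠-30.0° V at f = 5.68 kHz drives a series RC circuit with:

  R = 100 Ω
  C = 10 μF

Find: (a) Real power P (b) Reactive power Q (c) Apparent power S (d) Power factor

Step 1 — Angular frequency: ω = 2π·f = 2π·5680 = 3.569e+04 rad/s.
Step 2 — Component impedances:
  R: Z = R = 100 Ω
  C: Z = 1/(jωC) = -j/(ω·C) = 0 - j2.802 Ω
Step 3 — Series combination: Z_total = R + C = 100 - j2.802 Ω = 100∠-1.6° Ω.
Step 4 — Source phasor: V = 7.64∠-30.0° V = 6.616 - j3.82 V.
Step 5 — Current: I = V / Z = 0.06718 - j0.03632 A = 0.07637∠-28.4° A.
Step 6 — Complex power: S = V·I* = 0.5832 - j0.01634 VA.
Step 7 — Real power: P = Re(S) = 0.5832 W.
Step 8 — Reactive power: Q = Im(S) = -0.01634 VAR.
Step 9 — Apparent power: |S| = 0.5835 VA.
Step 10 — Power factor: PF = P/|S| = 0.9996 (leading).

(a) P = 0.5832 W  (b) Q = -0.01634 VAR  (c) S = 0.5835 VA  (d) PF = 0.9996 (leading)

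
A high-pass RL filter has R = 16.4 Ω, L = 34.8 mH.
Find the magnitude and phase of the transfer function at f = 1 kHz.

Step 1 — Angular frequency: ω = 2π·1000 = 6283 rad/s.
Step 2 — Transfer function: H(jω) = jωL/(R + jωL).
Step 3 — Numerator jωL = j·218.7; denominator R + jωL = 16.4 + j218.7.
Step 4 — H = 0.9944 + j0.07458.
Step 5 — Magnitude: |H| = 0.9972 (-0.0 dB); phase: φ = 4.3°.

|H| = 0.9972 (-0.0 dB), φ = 4.3°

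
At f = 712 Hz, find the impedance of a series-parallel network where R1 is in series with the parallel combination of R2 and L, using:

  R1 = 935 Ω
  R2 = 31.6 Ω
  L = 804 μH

Step 1 — Angular frequency: ω = 2π·f = 2π·712 = 4474 rad/s.
Step 2 — Component impedances:
  R1: Z = R = 935 Ω
  R2: Z = R = 31.6 Ω
  L: Z = jωL = j·4474·0.000804 = 0 + j3.597 Ω
Step 3 — Parallel branch: R2 || L = 1/(1/R2 + 1/L) = 0.4042 + j3.551 Ω.
Step 4 — Series with R1: Z_total = R1 + (R2 || L) = 935.4 + j3.551 Ω = 935.4∠0.2° Ω.

Z = 935.4 + j3.551 Ω = 935.4∠0.2° Ω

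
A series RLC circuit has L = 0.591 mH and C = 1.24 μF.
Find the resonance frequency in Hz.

Step 1 — Resonance condition Im(Z)=0 gives ω₀ = 1/√(LC).
Step 2 — ω₀ = 1/√(0.000591·1.24e-06) = 3.694e+04 rad/s.
Step 3 — f₀ = ω₀/(2π) = 5879 Hz.

f₀ = 5879 Hz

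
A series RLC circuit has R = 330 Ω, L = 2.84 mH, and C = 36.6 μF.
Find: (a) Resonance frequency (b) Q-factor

Step 1 — Resonance condition Im(Z)=0 gives ω₀ = 1/√(LC).
Step 2 — ω₀ = 1/√(0.00284·3.66e-05) = 3102 rad/s.
Step 3 — f₀ = ω₀/(2π) = 493.7 Hz.
Step 4 — Series Q: Q = ω₀L/R = 3102·0.00284/330 = 0.02669.

(a) f₀ = 493.7 Hz  (b) Q = 0.02669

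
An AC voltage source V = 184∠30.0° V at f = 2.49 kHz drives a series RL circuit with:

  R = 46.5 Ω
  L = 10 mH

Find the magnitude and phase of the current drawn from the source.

Step 1 — Angular frequency: ω = 2π·f = 2π·2490 = 1.565e+04 rad/s.
Step 2 — Component impedances:
  R: Z = R = 46.5 Ω
  L: Z = jωL = j·1.565e+04·0.01 = 0 + j156.5 Ω
Step 3 — Series combination: Z_total = R + L = 46.5 + j156.5 Ω = 163.2∠73.4° Ω.
Step 4 — Source phasor: V = 184∠30.0° V = 159.3 + j92 V.
Step 5 — Ohm's law: I = V / Z_total = (159.3 + j92) / (46.5 + j156.5) = 0.8185 - j0.7753 A.
Step 6 — Convert to polar: |I| = 1.127 A, ∠I = -43.4°.

I = 1.127∠-43.4° A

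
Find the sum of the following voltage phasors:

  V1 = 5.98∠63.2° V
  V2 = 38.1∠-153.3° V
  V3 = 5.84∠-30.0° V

Step 1 — Convert each phasor to rectangular form:
  V1 = 5.98·(cos(63.2°) + j·sin(63.2°)) = 2.696 + j5.338 V
  V2 = 38.1·(cos(-153.3°) + j·sin(-153.3°)) = -34.04 - j17.12 V
  V3 = 5.84·(cos(-30.0°) + j·sin(-30.0°)) = 5.058 - j2.92 V
Step 2 — Sum components: V_total = -26.28 - j14.7 V.
Step 3 — Convert to polar: |V_total| = 30.12 V, ∠V_total = -150.8°.

V_total = 30.12∠-150.8° V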